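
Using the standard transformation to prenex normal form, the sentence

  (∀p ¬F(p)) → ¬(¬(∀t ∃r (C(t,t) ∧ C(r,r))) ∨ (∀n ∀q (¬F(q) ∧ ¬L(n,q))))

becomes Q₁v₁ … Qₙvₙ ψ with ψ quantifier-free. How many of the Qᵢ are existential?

First replace A → B with ¬A ∨ B.
  ¬(∀p ¬F(p)) ∨ ¬(¬(∀t ∃r (C(t,t) ∧ C(r,r))) ∨ (∀n ∀q (¬F(q) ∧ ¬L(n,q))))
Drive negations inward (¬∀x A ≡ ∃x ¬A, ¬∃x A ≡ ∀x ¬A, De Morgan for ∧/∨):
  (∃p F(p)) ∨ (∀t ∃r (C(t,t) ∧ C(r,r))) ∧ (∃n ∃q (F(q) ∨ L(n,q)))
All bound variables are already distinct, so no renaming is needed.
Extract every quantifier outward, since the variables are now distinct and don't occur free across branches:
  ∃p ∀t ∃r ∃n ∃q (F(p) ∨ C(t,t) ∧ C(r,r) ∧ (F(q) ∨ L(n,q)))
The prefix is ∃p ∀t ∃r ∃n ∃q: 1 universal, 4 existential.

4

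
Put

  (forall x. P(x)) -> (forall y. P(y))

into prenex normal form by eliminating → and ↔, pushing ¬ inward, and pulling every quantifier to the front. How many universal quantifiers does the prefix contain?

1

First replace A → B with ¬A ∨ B.
  ~(forall x. P(x)) | (forall y. P(y))
Drive negations inward (¬∀x A ≡ ∃x ¬A, ¬∃x A ≡ ∀x ¬A, De Morgan for ∧/∨):
  (exists x. ~P(x)) | (forall y. P(y))
All bound variables are already distinct, so no renaming is needed.
Extract every quantifier outward, since the variables are now distinct and don't occur free across branches:
  exists x. forall y. (~P(x) | P(y))
The prefix is exists x forall y: 1 universal, 1 existential.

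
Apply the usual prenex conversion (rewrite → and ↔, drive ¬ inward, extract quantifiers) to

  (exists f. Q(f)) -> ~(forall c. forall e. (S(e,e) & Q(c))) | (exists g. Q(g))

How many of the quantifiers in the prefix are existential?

Eliminate → and ↔ using ¬ and ∨.
  ~(exists f. Q(f)) | ~(forall c. forall e. (S(e,e) & Q(c))) | (exists g. Q(g))
Move each ¬ inward, flipping quantifiers it crosses:
  (forall f. ~Q(f)) | (exists c. exists e. (~S(e,e) | ~Q(c))) | (exists g. Q(g))
Extract every quantifier outward, since the variables are now distinct and don't occur free across branches:
  forall f. exists c. exists e. exists g. (~Q(f) | ~S(e,e) | ~Q(c) | Q(g))
The prefix is forall f exists c exists e exists g: 1 universal, 3 existential.

3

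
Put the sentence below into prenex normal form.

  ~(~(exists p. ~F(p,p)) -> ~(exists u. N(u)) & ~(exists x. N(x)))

Rewrite implications/biconditionals: A → B as ¬A ∨ B.
  ~(~~(exists p. ~F(p,p)) | ~(exists u. N(u)) & ~(exists x. N(x)))
Drive negations inward (¬∀x A ≡ ∃x ¬A, ¬∃x A ≡ ∀x ¬A, De Morgan for ∧/∨):
  (forall p. F(p,p)) & ((exists u. N(u)) | (exists x. N(x)))
All bound variables are already distinct, so no renaming is needed.
Finally move all quantifiers to the prefix:
  forall p. exists u. exists x. (F(p,p) & (N(u) | N(x)))

forall p. exists u. exists x. (F(p,p) & (N(u) | N(x)))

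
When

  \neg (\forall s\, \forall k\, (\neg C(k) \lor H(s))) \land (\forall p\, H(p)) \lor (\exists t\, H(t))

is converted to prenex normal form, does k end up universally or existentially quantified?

Push ¬ through the quantifiers and connectives to reach negation normal form:
  (\exists s\, \exists k\, (C(k) \land \neg H(s))) \land (\forall p\, H(p)) \lor (\exists t\, H(t))
Pull the quantifiers to the front (each side's bound variable is not free in the other side):
  \exists s\, \exists k\, \forall p\, \exists t\, (C(k) \land \neg H(s) \land H(p) \lor H(t))
The quantifier \forall k sits under an odd number of negations, so it flips to \exists k.

existential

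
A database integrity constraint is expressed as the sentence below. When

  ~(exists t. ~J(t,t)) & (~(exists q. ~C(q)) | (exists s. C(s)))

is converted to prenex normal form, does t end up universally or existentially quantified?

universal

Push ¬ through the quantifiers and connectives to reach negation normal form:
  (forall t. J(t,t)) & ((forall q. C(q)) | (exists s. C(s)))
All bound variables are already distinct, so no renaming is needed.
Extract every quantifier outward, since the variables are now distinct and don't occur free across branches:
  forall t. forall q. exists s. (J(t,t) & (C(q) | C(s)))
The quantifier exists t sits under an odd number of negations, so it flips to forall t.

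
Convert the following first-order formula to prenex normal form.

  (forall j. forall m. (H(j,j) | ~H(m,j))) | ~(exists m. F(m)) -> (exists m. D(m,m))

First replace A → B with ¬A ∨ B.
  ~((forall j. forall m. (H(j,j) | ~H(m,j))) | ~(exists m. F(m))) | (exists m. D(m,m))
Drive negations inward (¬∀x A ≡ ∃x ¬A, ¬∃x A ≡ ∀x ¬A, De Morgan for ∧/∨):
  (exists j. exists m. (~H(j,j) & H(m,j))) & (exists m. F(m)) | (exists m. D(m,m))
Rename bound variables to avoid capture: m↦v, m↦s.
  (exists j. exists m. (~H(j,j) & H(m,j))) & (exists v. F(v)) | (exists s. D(s,s))
Finally move all quantifiers to the prefix:
  exists j. exists m. exists v. exists s. (~H(j,j) & H(m,j) & F(v) | D(s,s))

exists j. exists m. exists v. exists s. (~H(j,j) & H(m,j) & F(v) | D(s,s))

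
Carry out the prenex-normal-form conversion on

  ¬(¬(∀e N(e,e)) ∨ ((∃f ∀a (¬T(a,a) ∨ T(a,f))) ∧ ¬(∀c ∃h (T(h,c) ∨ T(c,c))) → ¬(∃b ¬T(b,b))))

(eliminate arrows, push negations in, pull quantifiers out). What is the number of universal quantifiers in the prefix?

3

First replace A → B with ¬A ∨ B.
  ¬(¬(∀e N(e,e)) ∨ ¬((∃f ∀a (¬T(a,a) ∨ T(a,f))) ∧ ¬(∀c ∃h (T(h,c) ∨ T(c,c)))) ∨ ¬(∃b ¬T(b,b)))
Move each ¬ inward, flipping quantifiers it crosses:
  (∀e N(e,e)) ∧ (∃f ∀a (¬T(a,a) ∨ T(a,f))) ∧ (∃c ∀h (¬T(h,c) ∧ ¬T(c,c))) ∧ (∃b ¬T(b,b))
All bound variables are already distinct, so no renaming is needed.
Pull the quantifiers to the front (each side's bound variable is not free in the other side):
  ∀e ∃f ∀a ∃c ∀h ∃b (N(e,e) ∧ (¬T(a,a) ∨ T(a,f)) ∧ ¬T(h,c) ∧ ¬T(c,c) ∧ ¬T(b,b))
The prefix is ∀e ∃f ∀a ∃c ∀h ∃b: 3 universal, 3 existential.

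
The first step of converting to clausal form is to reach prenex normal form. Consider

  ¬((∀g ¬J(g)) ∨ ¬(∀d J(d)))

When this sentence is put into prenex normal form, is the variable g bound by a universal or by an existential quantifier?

Move each ¬ inward, flipping quantifiers it crosses:
  (∃g J(g)) ∧ (∀d J(d))
All bound variables are already distinct, so no renaming is needed.
Finally move all quantifiers to the prefix:
  ∃g ∀d (J(g) ∧ J(d))
The quantifier ∀g sits under an odd number of negations, so it flips to ∃g.

existential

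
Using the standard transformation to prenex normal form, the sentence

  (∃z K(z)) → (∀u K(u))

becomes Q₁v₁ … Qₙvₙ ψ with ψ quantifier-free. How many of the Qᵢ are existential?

Rewrite implications/biconditionals: A → B as ¬A ∨ B.
  ¬(∃z K(z)) ∨ (∀u K(u))
Move each ¬ inward, flipping quantifiers it crosses:
  (∀z ¬K(z)) ∨ (∀u K(u))
All bound variables are already distinct, so no renaming is needed.
Extract every quantifier outward, since the variables are now distinct and don't occur free across branches:
  ∀z ∀u (¬K(z) ∨ K(u))
The prefix is ∀z ∀u: 2 universal, 0 existential.

0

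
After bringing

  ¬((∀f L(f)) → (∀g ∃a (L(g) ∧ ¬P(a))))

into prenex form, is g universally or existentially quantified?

existential

Eliminate → and ↔ using ¬ and ∨.
  ¬(¬(∀f L(f)) ∨ (∀g ∃a (L(g) ∧ ¬P(a))))
Push ¬ through the quantifiers and connectives to reach negation normal form:
  (∀f L(f)) ∧ (∃g ∀a (¬L(g) ∨ P(a)))
All bound variables are already distinct, so no renaming is needed.
Finally move all quantifiers to the prefix:
  ∀f ∃g ∀a (L(f) ∧ (¬L(g) ∨ P(a)))
The quantifier ∀g sits under an odd number of negations (counting the antecedent side of each →), so it flips to ∃g.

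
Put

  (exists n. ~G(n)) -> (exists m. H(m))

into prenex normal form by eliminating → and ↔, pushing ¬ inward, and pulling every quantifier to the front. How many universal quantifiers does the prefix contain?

1

Eliminate → and ↔ using ¬ and ∨.
  ~(exists n. ~G(n)) | (exists m. H(m))
Move each ¬ inward, flipping quantifiers it crosses:
  (forall n. G(n)) | (exists m. H(m))
Extract every quantifier outward, since the variables are now distinct and don't occur free across branches:
  forall n. exists m. (G(n) | H(m))
The prefix is forall n exists m: 1 universal, 1 existential.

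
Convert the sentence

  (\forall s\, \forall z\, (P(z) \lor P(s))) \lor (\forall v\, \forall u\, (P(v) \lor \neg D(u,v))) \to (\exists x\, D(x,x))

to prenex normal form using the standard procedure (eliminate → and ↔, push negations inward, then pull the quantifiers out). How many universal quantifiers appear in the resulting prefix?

First replace A → B with ¬A ∨ B.
  \neg ((\forall s\, \forall z\, (P(z) \lor P(s))) \lor (\forall v\, \forall u\, (P(v) \lor \neg D(u,v)))) \lor (\exists x\, D(x,x))
Drive negations inward (¬∀x A ≡ ∃x ¬A, ¬∃x A ≡ ∀x ¬A, De Morgan for ∧/∨):
  (\exists s\, \exists z\, (\neg P(z) \land \neg P(s))) \land (\exists v\, \exists u\, (\neg P(v) \land D(u,v))) \lor (\exists x\, D(x,x))
All bound variables are already distinct, so no renaming is needed.
Extract every quantifier outward, since the variables are now distinct and don't occur free across branches:
  \exists s\, \exists z\, \exists v\, \exists u\, \exists x\, (\neg P(z) \land \neg P(s) \land \neg P(v) \land D(u,v) \lor D(x,x))
The prefix is \exists s \exists z \exists v \exists u \exists x: 0 universal, 5 existential.

0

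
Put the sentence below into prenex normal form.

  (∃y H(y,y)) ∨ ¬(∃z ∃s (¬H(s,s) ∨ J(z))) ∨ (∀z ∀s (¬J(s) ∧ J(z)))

∃y ∀z ∀s ∀x1 ∀u (H(y,y) ∨ H(s,s) ∧ ¬J(z) ∨ ¬J(u) ∧ J(x1))

Push ¬ through the quantifiers and connectives to reach negation normal form:
  (∃y H(y,y)) ∨ (∀z ∀s (H(s,s) ∧ ¬J(z))) ∨ (∀z ∀s (¬J(s) ∧ J(z)))
Standardize variables apart so no two quantifiers bind the same name: z↦x1, s↦u.
  (∃y H(y,y)) ∨ (∀z ∀s (H(s,s) ∧ ¬J(z))) ∨ (∀x1 ∀u (¬J(u) ∧ J(x1)))
Pull the quantifiers to the front (each side's bound variable is not free in the other side):
  ∃y ∀z ∀s ∀x1 ∀u (H(y,y) ∨ H(s,s) ∧ ¬J(z) ∨ ¬J(u) ∧ J(x1))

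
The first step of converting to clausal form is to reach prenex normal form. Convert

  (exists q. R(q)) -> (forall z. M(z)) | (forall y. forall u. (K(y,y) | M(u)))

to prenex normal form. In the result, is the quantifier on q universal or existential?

Rewrite implications/biconditionals: A → B as ¬A ∨ B.
  ~(exists q. R(q)) | (forall z. M(z)) | (forall y. forall u. (K(y,y) | M(u)))
Drive negations inward (¬∀x A ≡ ∃x ¬A, ¬∃x A ≡ ∀x ¬A, De Morgan for ∧/∨):
  (forall q. ~R(q)) | (forall z. M(z)) | (forall y. forall u. (K(y,y) | M(u)))
All bound variables are already distinct, so no renaming is needed.
Extract every quantifier outward, since the variables are now distinct and don't occur free across branches:
  forall q. forall z. forall y. forall u. (~R(q) | M(z) | K(y,y) | M(u))
The quantifier exists q sits under an odd number of negations (counting the antecedent side of each →), so it flips to forall q.

universal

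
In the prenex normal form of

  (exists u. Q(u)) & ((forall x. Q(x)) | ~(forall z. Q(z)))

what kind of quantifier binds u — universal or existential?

existential

Move each ¬ inward, flipping quantifiers it crosses:
  (exists u. Q(u)) & ((forall x. Q(x)) | (exists z. ~Q(z)))
All bound variables are already distinct, so no renaming is needed.
Pull the quantifiers to the front (each side's bound variable is not free in the other side):
  exists u. forall x. exists z. (Q(u) & (Q(x) | ~Q(z)))
The quantifier exists u sits under an even number of negations, so it remains existential.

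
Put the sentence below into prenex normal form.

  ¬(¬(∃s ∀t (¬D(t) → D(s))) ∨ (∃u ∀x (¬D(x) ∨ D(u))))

Eliminate → and ↔ using ¬ and ∨.
  ¬(¬(∃s ∀t (¬¬D(t) ∨ D(s))) ∨ (∃u ∀x (¬D(x) ∨ D(u))))
Push ¬ through the quantifiers and connectives to reach negation normal form:
  (∃s ∀t (D(t) ∨ D(s))) ∧ (∀u ∃x (D(x) ∧ ¬D(u)))
Extract every quantifier outward, since the variables are now distinct and don't occur free across branches:
  ∃s ∀t ∀u ∃x ((D(t) ∨ D(s)) ∧ D(x) ∧ ¬D(u))

∃s ∀t ∀u ∃x ((D(t) ∨ D(s)) ∧ D(x) ∧ ¬D(u))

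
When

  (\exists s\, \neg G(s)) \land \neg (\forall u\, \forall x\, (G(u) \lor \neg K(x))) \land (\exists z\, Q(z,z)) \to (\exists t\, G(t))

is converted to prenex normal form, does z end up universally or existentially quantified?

universal

Eliminate → and ↔ using ¬ and ∨.
  \neg ((\exists s\, \neg G(s)) \land \neg (\forall u\, \forall x\, (G(u) \lor \neg K(x))) \land (\exists z\, Q(z,z))) \lor (\exists t\, G(t))
Push ¬ through the quantifiers and connectives to reach negation normal form:
  (\forall s\, G(s)) \lor (\forall u\, \forall x\, (G(u) \lor \neg K(x))) \lor (\forall z\, \neg Q(z,z)) \lor (\exists t\, G(t))
All bound variables are already distinct, so no renaming is needed.
Extract every quantifier outward, since the variables are now distinct and don't occur free across branches:
  \forall s\, \forall u\, \forall x\, \forall z\, \exists t\, (G(s) \lor G(u) \lor \neg K(x) \lor \neg Q(z,z) \lor G(t))
The quantifier \exists z sits under an odd number of negations (counting the antecedent side of each →), so it flips to \forall z.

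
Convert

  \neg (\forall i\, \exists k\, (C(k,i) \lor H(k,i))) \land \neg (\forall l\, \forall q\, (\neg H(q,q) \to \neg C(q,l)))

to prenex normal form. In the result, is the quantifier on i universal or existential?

existential

Rewrite implications/biconditionals: A → B as ¬A ∨ B.
  \neg (\forall i\, \exists k\, (C(k,i) \lor H(k,i))) \land \neg (\forall l\, \forall q\, (\neg \neg H(q,q) \lor \neg C(q,l)))
Drive negations inward (¬∀x A ≡ ∃x ¬A, ¬∃x A ≡ ∀x ¬A, De Morgan for ∧/∨):
  (\exists i\, \forall k\, (\neg C(k,i) \land \neg H(k,i))) \land (\exists l\, \exists q\, (\neg H(q,q) \land C(q,l)))
Pull the quantifiers to the front (each side's bound variable is not free in the other side):
  \exists i\, \forall k\, \exists l\, \exists q\, (\neg C(k,i) \land \neg H(k,i) \land \neg H(q,q) \land C(q,l))
The quantifier \forall i sits under an odd number of negations (counting the antecedent side of each →), so it flips to \exists i.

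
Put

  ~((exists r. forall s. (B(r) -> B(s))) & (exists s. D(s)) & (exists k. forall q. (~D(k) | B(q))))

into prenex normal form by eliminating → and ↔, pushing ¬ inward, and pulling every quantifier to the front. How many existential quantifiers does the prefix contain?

2

First replace A → B with ¬A ∨ B.
  ~((exists r. forall s. (~B(r) | B(s))) & (exists s. D(s)) & (exists k. forall q. (~D(k) | B(q))))
Drive negations inward (¬∀x A ≡ ∃x ¬A, ¬∃x A ≡ ∀x ¬A, De Morgan for ∧/∨):
  (forall r. exists s. (B(r) & ~B(s))) | (forall s. ~D(s)) | (forall k. exists q. (D(k) & ~B(q)))
Give each quantifier a distinct variable: s↦w1.
  (forall r. exists s. (B(r) & ~B(s))) | (forall w1. ~D(w1)) | (forall k. exists q. (D(k) & ~B(q)))
Extract every quantifier outward, since the variables are now distinct and don't occur free across branches:
  forall r. exists s. forall w1. forall k. exists q. (B(r) & ~B(s) | ~D(w1) | D(k) & ~B(q))
The prefix is forall r exists s forall w1 forall k exists q: 3 universal, 2 existential.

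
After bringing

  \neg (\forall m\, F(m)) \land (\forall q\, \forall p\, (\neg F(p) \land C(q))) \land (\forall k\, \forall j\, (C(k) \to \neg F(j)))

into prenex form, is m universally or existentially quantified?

existential

Eliminate → and ↔ using ¬ and ∨.
  \neg (\forall m\, F(m)) \land (\forall q\, \forall p\, (\neg F(p) \land C(q))) \land (\forall k\, \forall j\, (\neg C(k) \lor \neg F(j)))
Push ¬ through the quantifiers and connectives to reach negation normal form:
  (\exists m\, \neg F(m)) \land (\forall q\, \forall p\, (\neg F(p) \land C(q))) \land (\forall k\, \forall j\, (\neg C(k) \lor \neg F(j)))
All bound variables are already distinct, so no renaming is needed.
Pull the quantifiers to the front (each side's bound variable is not free in the other side):
  \exists m\, \forall q\, \forall p\, \forall k\, \forall j\, (\neg F(m) \land \neg F(p) \land C(q) \land (\neg C(k) \lor \neg F(j)))
The quantifier \forall m sits under an odd number of negations (counting the antecedent side of each →), so it flips to \exists m.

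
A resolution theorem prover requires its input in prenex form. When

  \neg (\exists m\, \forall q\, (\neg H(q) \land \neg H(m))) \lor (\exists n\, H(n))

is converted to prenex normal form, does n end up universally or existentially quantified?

existential

Drive negations inward (¬∀x A ≡ ∃x ¬A, ¬∃x A ≡ ∀x ¬A, De Morgan for ∧/∨):
  (\forall m\, \exists q\, (H(q) \lor H(m))) \lor (\exists n\, H(n))
Pull the quantifiers to the front (each side's bound variable is not free in the other side):
  \forall m\, \exists q\, \exists n\, (H(q) \lor H(m) \lor H(n))
The quantifier \exists n sits under an even number of negations, so it remains existential.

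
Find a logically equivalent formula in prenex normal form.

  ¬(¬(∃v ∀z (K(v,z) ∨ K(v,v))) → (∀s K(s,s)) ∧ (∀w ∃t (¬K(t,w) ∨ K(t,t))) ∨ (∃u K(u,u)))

First replace A → B with ¬A ∨ B.
  ¬(¬¬(∃v ∀z (K(v,z) ∨ K(v,v))) ∨ (∀s K(s,s)) ∧ (∀w ∃t (¬K(t,w) ∨ K(t,t))) ∨ (∃u K(u,u)))
Drive negations inward (¬∀x A ≡ ∃x ¬A, ¬∃x A ≡ ∀x ¬A, De Morgan for ∧/∨):
  (∀v ∃z (¬K(v,z) ∧ ¬K(v,v))) ∧ ((∃s ¬K(s,s)) ∨ (∃w ∀t (K(t,w) ∧ ¬K(t,t)))) ∧ (∀u ¬K(u,u))
Finally move all quantifiers to the prefix:
  ∀v ∃z ∃s ∃w ∀t ∀u (¬K(v,z) ∧ ¬K(v,v) ∧ (¬K(s,s) ∨ K(t,w) ∧ ¬K(t,t)) ∧ ¬K(u,u))

∀v ∃z ∃s ∃w ∀t ∀u (¬K(v,z) ∧ ¬K(v,v) ∧ (¬K(s,s) ∨ K(t,w) ∧ ¬K(t,t)) ∧ ¬K(u,u))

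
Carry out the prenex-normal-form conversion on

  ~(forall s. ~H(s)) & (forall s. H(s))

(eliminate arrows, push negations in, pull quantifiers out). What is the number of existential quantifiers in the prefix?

1

Drive negations inward (¬∀x A ≡ ∃x ¬A, ¬∃x A ≡ ∀x ¬A, De Morgan for ∧/∨):
  (exists s. H(s)) & (forall s. H(s))
Rename bound variables to avoid capture: s↦c.
  (exists s. H(s)) & (forall c. H(c))
Extract every quantifier outward, since the variables are now distinct and don't occur free across branches:
  exists s. forall c. (H(s) & H(c))
The prefix is exists s forall c: 1 universal, 1 existential.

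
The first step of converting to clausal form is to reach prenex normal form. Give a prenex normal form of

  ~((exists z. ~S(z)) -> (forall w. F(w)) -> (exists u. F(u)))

exists z. forall w. forall u. (~S(z) & F(w) & ~F(u))

Rewrite implications/biconditionals: A → B as ¬A ∨ B.
  ~(~(exists z. ~S(z)) | ~(forall w. F(w)) | (exists u. F(u)))
Move each ¬ inward, flipping quantifiers it crosses:
  (exists z. ~S(z)) & (forall w. F(w)) & (forall u. ~F(u))
Pull the quantifiers to the front (each side's bound variable is not free in the other side):
  exists z. forall w. forall u. (~S(z) & F(w) & ~F(u))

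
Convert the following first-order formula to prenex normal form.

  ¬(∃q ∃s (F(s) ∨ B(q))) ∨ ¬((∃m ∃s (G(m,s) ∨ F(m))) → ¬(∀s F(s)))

∀q ∀s ∃m ∃w1 ∀c (¬F(s) ∧ ¬B(q) ∨ (G(m,w1) ∨ F(m)) ∧ F(c))

Eliminate → and ↔ using ¬ and ∨.
  ¬(∃q ∃s (F(s) ∨ B(q))) ∨ ¬(¬(∃m ∃s (G(m,s) ∨ F(m))) ∨ ¬(∀s F(s)))
Drive negations inward (¬∀x A ≡ ∃x ¬A, ¬∃x A ≡ ∀x ¬A, De Morgan for ∧/∨):
  (∀q ∀s (¬F(s) ∧ ¬B(q))) ∨ (∃m ∃s (G(m,s) ∨ F(m))) ∧ (∀s F(s))
Give each quantifier a distinct variable: s↦w1, s↦c.
  (∀q ∀s (¬F(s) ∧ ¬B(q))) ∨ (∃m ∃w1 (G(m,w1) ∨ F(m))) ∧ (∀c F(c))
Pull the quantifiers to the front (each side's bound variable is not free in the other side):
  ∀q ∀s ∃m ∃w1 ∀c (¬F(s) ∧ ¬B(q) ∨ (G(m,w1) ∨ F(m)) ∧ F(c))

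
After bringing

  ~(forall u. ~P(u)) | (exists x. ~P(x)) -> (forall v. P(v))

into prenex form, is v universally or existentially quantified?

Eliminate → and ↔ using ¬ and ∨.
  ~(~(forall u. ~P(u)) | (exists x. ~P(x))) | (forall v. P(v))
Move each ¬ inward, flipping quantifiers it crosses:
  (forall u. ~P(u)) & (forall x. P(x)) | (forall v. P(v))
Extract every quantifier outward, since the variables are now distinct and don't occur free across branches:
  forall u. forall x. forall v. (~P(u) & P(x) | P(v))
The quantifier forall v sits under an even number of negations (counting the antecedent side of each →), so it remains universal.

universal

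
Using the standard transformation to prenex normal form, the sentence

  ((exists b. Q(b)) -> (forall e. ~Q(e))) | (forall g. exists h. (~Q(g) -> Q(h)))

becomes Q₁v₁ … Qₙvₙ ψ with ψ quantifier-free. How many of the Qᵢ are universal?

3

Eliminate → and ↔ using ¬ and ∨.
  ~(exists b. Q(b)) | (forall e. ~Q(e)) | (forall g. exists h. (~~Q(g) | Q(h)))
Drive negations inward (¬∀x A ≡ ∃x ¬A, ¬∃x A ≡ ∀x ¬A, De Morgan for ∧/∨):
  (forall b. ~Q(b)) | (forall e. ~Q(e)) | (forall g. exists h. (Q(g) | Q(h)))
All bound variables are already distinct, so no renaming is needed.
Finally move all quantifiers to the prefix:
  forall b. forall e. forall g. exists h. (~Q(b) | ~Q(e) | Q(g) | Q(h))
The prefix is forall b forall e forall g exists h: 3 universal, 1 existential.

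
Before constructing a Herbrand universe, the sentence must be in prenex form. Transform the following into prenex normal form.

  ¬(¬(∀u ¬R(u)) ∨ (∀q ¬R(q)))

∀u ∃q (¬R(u) ∧ R(q))

Drive negations inward (¬∀x A ≡ ∃x ¬A, ¬∃x A ≡ ∀x ¬A, De Morgan for ∧/∨):
  (∀u ¬R(u)) ∧ (∃q R(q))
All bound variables are already distinct, so no renaming is needed.
Pull the quantifiers to the front (each side's bound variable is not free in the other side):
  ∀u ∃q (¬R(u) ∧ R(q))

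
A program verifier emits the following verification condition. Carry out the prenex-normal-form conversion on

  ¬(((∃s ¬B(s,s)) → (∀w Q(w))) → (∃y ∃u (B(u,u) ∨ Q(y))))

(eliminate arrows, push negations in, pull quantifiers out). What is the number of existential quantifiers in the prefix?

0

Eliminate → and ↔ using ¬ and ∨.
  ¬(¬(¬(∃s ¬B(s,s)) ∨ (∀w Q(w))) ∨ (∃y ∃u (B(u,u) ∨ Q(y))))
Push ¬ through the quantifiers and connectives to reach negation normal form:
  ((∀s B(s,s)) ∨ (∀w Q(w))) ∧ (∀y ∀u (¬B(u,u) ∧ ¬Q(y)))
Extract every quantifier outward, since the variables are now distinct and don't occur free across branches:
  ∀s ∀w ∀y ∀u ((B(s,s) ∨ Q(w)) ∧ ¬B(u,u) ∧ ¬Q(y))
The prefix is ∀s ∀w ∀y ∀u: 4 universal, 0 existential.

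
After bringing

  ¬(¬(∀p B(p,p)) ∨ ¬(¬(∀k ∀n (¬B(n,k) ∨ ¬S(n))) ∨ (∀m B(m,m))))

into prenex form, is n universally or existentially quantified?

existential

Push ¬ through the quantifiers and connectives to reach negation normal form:
  (∀p B(p,p)) ∧ ((∃k ∃n (B(n,k) ∧ S(n))) ∨ (∀m B(m,m)))
All bound variables are already distinct, so no renaming is needed.
Extract every quantifier outward, since the variables are now distinct and don't occur free across branches:
  ∀p ∃k ∃n ∀m (B(p,p) ∧ (B(n,k) ∧ S(n) ∨ B(m,m)))
The quantifier ∀n sits under an odd number of negations, so it flips to ∃n.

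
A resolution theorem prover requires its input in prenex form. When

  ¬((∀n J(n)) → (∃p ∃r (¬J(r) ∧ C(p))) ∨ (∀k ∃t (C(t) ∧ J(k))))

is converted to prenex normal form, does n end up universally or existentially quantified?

universal

Rewrite implications/biconditionals: A → B as ¬A ∨ B.
  ¬(¬(∀n J(n)) ∨ (∃p ∃r (¬J(r) ∧ C(p))) ∨ (∀k ∃t (C(t) ∧ J(k))))
Push ¬ through the quantifiers and connectives to reach negation normal form:
  (∀n J(n)) ∧ (∀p ∀r (J(r) ∨ ¬C(p))) ∧ (∃k ∀t (¬C(t) ∨ ¬J(k)))
All bound variables are already distinct, so no renaming is needed.
Pull the quantifiers to the front (each side's bound variable is not free in the other side):
  ∀n ∀p ∀r ∃k ∀t (J(n) ∧ (J(r) ∨ ¬C(p)) ∧ (¬C(t) ∨ ¬J(k)))
The quantifier ∀n sits under an even number of negations (counting the antecedent side of each →), so it remains universal.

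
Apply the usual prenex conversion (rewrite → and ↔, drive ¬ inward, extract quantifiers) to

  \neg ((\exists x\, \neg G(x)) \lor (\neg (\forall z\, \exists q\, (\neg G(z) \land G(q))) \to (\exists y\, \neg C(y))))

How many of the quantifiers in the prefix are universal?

Rewrite implications/biconditionals: A → B as ¬A ∨ B.
  \neg ((\exists x\, \neg G(x)) \lor \neg \neg (\forall z\, \exists q\, (\neg G(z) \land G(q))) \lor (\exists y\, \neg C(y)))
Drive negations inward (¬∀x A ≡ ∃x ¬A, ¬∃x A ≡ ∀x ¬A, De Morgan for ∧/∨):
  (\forall x\, G(x)) \land (\exists z\, \forall q\, (G(z) \lor \neg G(q))) \land (\forall y\, C(y))
Pull the quantifiers to the front (each side's bound variable is not free in the other side):
  \forall x\, \exists z\, \forall q\, \forall y\, (G(x) \land (G(z) \lor \neg G(q)) \land C(y))
The prefix is \forall x \exists z \forall q \forall y: 3 universal, 1 existential.

3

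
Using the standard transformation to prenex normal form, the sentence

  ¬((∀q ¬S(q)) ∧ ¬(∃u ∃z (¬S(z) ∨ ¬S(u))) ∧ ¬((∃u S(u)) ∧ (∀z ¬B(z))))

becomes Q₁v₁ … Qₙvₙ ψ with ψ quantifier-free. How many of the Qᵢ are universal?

Push ¬ through the quantifiers and connectives to reach negation normal form:
  (∃q S(q)) ∨ (∃u ∃z (¬S(z) ∨ ¬S(u))) ∨ (∃u S(u)) ∧ (∀z ¬B(z))
Rename bound variables to avoid capture: u↦v, z↦t.
  (∃q S(q)) ∨ (∃u ∃z (¬S(z) ∨ ¬S(u))) ∨ (∃v S(v)) ∧ (∀t ¬B(t))
Finally move all quantifiers to the prefix:
  ∃q ∃u ∃z ∃v ∀t (S(q) ∨ ¬S(z) ∨ ¬S(u) ∨ S(v) ∧ ¬B(t))
The prefix is ∃q ∃u ∃z ∃v ∀t: 1 universal, 4 existential.

1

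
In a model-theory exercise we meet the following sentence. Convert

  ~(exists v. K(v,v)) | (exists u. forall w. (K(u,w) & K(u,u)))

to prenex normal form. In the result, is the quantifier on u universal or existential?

Drive negations inward (¬∀x A ≡ ∃x ¬A, ¬∃x A ≡ ∀x ¬A, De Morgan for ∧/∨):
  (forall v. ~K(v,v)) | (exists u. forall w. (K(u,w) & K(u,u)))
Finally move all quantifiers to the prefix:
  forall v. exists u. forall w. (~K(v,v) | K(u,w) & K(u,u))
The quantifier exists u sits under an even number of negations, so it remains existential.

existential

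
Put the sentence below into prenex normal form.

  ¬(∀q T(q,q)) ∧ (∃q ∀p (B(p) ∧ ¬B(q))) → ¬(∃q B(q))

Eliminate → and ↔ using ¬ and ∨.
  ¬(¬(∀q T(q,q)) ∧ (∃q ∀p (B(p) ∧ ¬B(q)))) ∨ ¬(∃q B(q))
Push ¬ through the quantifiers and connectives to reach negation normal form:
  (∀q T(q,q)) ∨ (∀q ∃p (¬B(p) ∨ B(q))) ∨ (∀q ¬B(q))
Rename bound variables to avoid capture: q↦w1, q↦a.
  (∀q T(q,q)) ∨ (∀w1 ∃p (¬B(p) ∨ B(w1))) ∨ (∀a ¬B(a))
Extract every quantifier outward, since the variables are now distinct and don't occur free across branches:
  ∀q ∀w1 ∃p ∀a (T(q,q) ∨ ¬B(p) ∨ B(w1) ∨ ¬B(a))

∀q ∀w1 ∃p ∀a (T(q,q) ∨ ¬B(p) ∨ B(w1) ∨ ¬B(a))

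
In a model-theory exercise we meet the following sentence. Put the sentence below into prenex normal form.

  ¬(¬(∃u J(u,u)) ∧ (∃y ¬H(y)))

∃u ∀y (J(u,u) ∨ H(y))

Move each ¬ inward, flipping quantifiers it crosses:
  (∃u J(u,u)) ∨ (∀y H(y))
Extract every quantifier outward, since the variables are now distinct and don't occur free across branches:
  ∃u ∀y (J(u,u) ∨ H(y))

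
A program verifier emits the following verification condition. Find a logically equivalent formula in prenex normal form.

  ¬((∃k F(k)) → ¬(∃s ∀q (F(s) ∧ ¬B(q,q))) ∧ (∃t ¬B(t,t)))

First replace A → B with ¬A ∨ B.
  ¬(¬(∃k F(k)) ∨ ¬(∃s ∀q (F(s) ∧ ¬B(q,q))) ∧ (∃t ¬B(t,t)))
Move each ¬ inward, flipping quantifiers it crosses:
  (∃k F(k)) ∧ ((∃s ∀q (F(s) ∧ ¬B(q,q))) ∨ (∀t B(t,t)))
All bound variables are already distinct, so no renaming is needed.
Pull the quantifiers to the front (each side's bound variable is not free in the other side):
  ∃k ∃s ∀q ∀t (F(k) ∧ (F(s) ∧ ¬B(q,q) ∨ B(t,t)))

∃k ∃s ∀q ∀t (F(k) ∧ (F(s) ∧ ¬B(q,q) ∨ B(t,t)))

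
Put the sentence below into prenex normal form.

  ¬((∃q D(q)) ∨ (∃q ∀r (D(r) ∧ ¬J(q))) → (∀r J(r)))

Rewrite implications/biconditionals: A → B as ¬A ∨ B.
  ¬(¬((∃q D(q)) ∨ (∃q ∀r (D(r) ∧ ¬J(q)))) ∨ (∀r J(r)))
Move each ¬ inward, flipping quantifiers it crosses:
  ((∃q D(q)) ∨ (∃q ∀r (D(r) ∧ ¬J(q)))) ∧ (∃r ¬J(r))
Rename bound variables to avoid capture: q↦p, r↦y1.
  ((∃q D(q)) ∨ (∃p ∀r (D(r) ∧ ¬J(p)))) ∧ (∃y1 ¬J(y1))
Pull the quantifiers to the front (each side's bound variable is not free in the other side):
  ∃q ∃p ∀r ∃y1 ((D(q) ∨ D(r) ∧ ¬J(p)) ∧ ¬J(y1))

∃q ∃p ∀r ∃y1 ((D(q) ∨ D(r) ∧ ¬J(p)) ∧ ¬J(y1))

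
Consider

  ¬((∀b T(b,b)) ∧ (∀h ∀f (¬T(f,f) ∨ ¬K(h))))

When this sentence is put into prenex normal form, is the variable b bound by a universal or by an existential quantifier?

Push ¬ through the quantifiers and connectives to reach negation normal form:
  (∃b ¬T(b,b)) ∨ (∃h ∃f (T(f,f) ∧ K(h)))
Pull the quantifiers to the front (each side's bound variable is not free in the other side):
  ∃b ∃h ∃f (¬T(b,b) ∨ T(f,f) ∧ K(h))
The quantifier ∀b sits under an odd number of negations, so it flips to ∃b.

existential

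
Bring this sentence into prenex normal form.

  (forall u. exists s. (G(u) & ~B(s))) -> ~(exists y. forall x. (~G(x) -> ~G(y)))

Eliminate → and ↔ using ¬ and ∨.
  ~(forall u. exists s. (G(u) & ~B(s))) | ~(exists y. forall x. (~~G(x) | ~G(y)))
Push ¬ through the quantifiers and connectives to reach negation normal form:
  (exists u. forall s. (~G(u) | B(s))) | (forall y. exists x. (~G(x) & G(y)))
All bound variables are already distinct, so no renaming is needed.
Finally move all quantifiers to the prefix:
  exists u. forall s. forall y. exists x. (~G(u) | B(s) | ~G(x) & G(y))

exists u. forall s. forall y. exists x. (~G(u) | B(s) | ~G(x) & G(y))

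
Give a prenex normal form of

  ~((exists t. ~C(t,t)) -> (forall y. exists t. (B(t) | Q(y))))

exists t. exists y. forall q. (~C(t,t) & ~B(q) & ~Q(y))

Eliminate → and ↔ using ¬ and ∨.
  ~(~(exists t. ~C(t,t)) | (forall y. exists t. (B(t) | Q(y))))
Drive negations inward (¬∀x A ≡ ∃x ¬A, ¬∃x A ≡ ∀x ¬A, De Morgan for ∧/∨):
  (exists t. ~C(t,t)) & (exists y. forall t. (~B(t) & ~Q(y)))
Give each quantifier a distinct variable: t↦q.
  (exists t. ~C(t,t)) & (exists y. forall q. (~B(q) & ~Q(y)))
Finally move all quantifiers to the prefix:
  exists t. exists y. forall q. (~C(t,t) & ~B(q) & ~Q(y))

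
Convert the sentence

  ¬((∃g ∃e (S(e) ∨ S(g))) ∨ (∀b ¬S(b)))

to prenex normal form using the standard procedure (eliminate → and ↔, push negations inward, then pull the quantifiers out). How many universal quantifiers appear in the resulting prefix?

Push ¬ through the quantifiers and connectives to reach negation normal form:
  (∀g ∀e (¬S(e) ∧ ¬S(g))) ∧ (∃b S(b))
Finally move all quantifiers to the prefix:
  ∀g ∀e ∃b (¬S(e) ∧ ¬S(g) ∧ S(b))
The prefix is ∀g ∀e ∃b: 2 universal, 1 existential.

2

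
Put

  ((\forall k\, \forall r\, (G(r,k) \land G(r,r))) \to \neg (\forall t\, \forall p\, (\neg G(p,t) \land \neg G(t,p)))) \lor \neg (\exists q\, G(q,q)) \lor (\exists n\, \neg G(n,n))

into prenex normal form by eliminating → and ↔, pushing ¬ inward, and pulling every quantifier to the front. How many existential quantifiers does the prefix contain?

5

First replace A → B with ¬A ∨ B.
  \neg (\forall k\, \forall r\, (G(r,k) \land G(r,r))) \lor \neg (\forall t\, \forall p\, (\neg G(p,t) \land \neg G(t,p))) \lor \neg (\exists q\, G(q,q)) \lor (\exists n\, \neg G(n,n))
Drive negations inward (¬∀x A ≡ ∃x ¬A, ¬∃x A ≡ ∀x ¬A, De Morgan for ∧/∨):
  (\exists k\, \exists r\, (\neg G(r,k) \lor \neg G(r,r))) \lor (\exists t\, \exists p\, (G(p,t) \lor G(t,p))) \lor (\forall q\, \neg G(q,q)) \lor (\exists n\, \neg G(n,n))
All bound variables are already distinct, so no renaming is needed.
Pull the quantifiers to the front (each side's bound variable is not free in the other side):
  \exists k\, \exists r\, \exists t\, \exists p\, \forall q\, \exists n\, (\neg G(r,k) \lor \neg G(r,r) \lor G(p,t) \lor G(t,p) \lor \neg G(q,q) \lor \neg G(n,n))
The prefix is \exists k \exists r \exists t \exists p \forall q \exists n: 1 universal, 5 existential.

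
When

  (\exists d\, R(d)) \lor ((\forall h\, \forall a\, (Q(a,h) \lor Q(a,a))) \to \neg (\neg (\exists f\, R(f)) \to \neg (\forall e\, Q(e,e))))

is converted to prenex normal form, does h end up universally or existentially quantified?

existential

Rewrite implications/biconditionals: A → B as ¬A ∨ B.
  (\exists d\, R(d)) \lor \neg (\forall h\, \forall a\, (Q(a,h) \lor Q(a,a))) \lor \neg (\neg \neg (\exists f\, R(f)) \lor \neg (\forall e\, Q(e,e)))
Move each ¬ inward, flipping quantifiers it crosses:
  (\exists d\, R(d)) \lor (\exists h\, \exists a\, (\neg Q(a,h) \land \neg Q(a,a))) \lor (\forall f\, \neg R(f)) \land (\forall e\, Q(e,e))
Pull the quantifiers to the front (each side's bound variable is not free in the other side):
  \exists d\, \exists h\, \exists a\, \forall f\, \forall e\, (R(d) \lor \neg Q(a,h) \land \neg Q(a,a) \lor \neg R(f) \land Q(e,e))
The quantifier \forall h sits under an odd number of negations (counting the antecedent side of each →), so it flips to \exists h.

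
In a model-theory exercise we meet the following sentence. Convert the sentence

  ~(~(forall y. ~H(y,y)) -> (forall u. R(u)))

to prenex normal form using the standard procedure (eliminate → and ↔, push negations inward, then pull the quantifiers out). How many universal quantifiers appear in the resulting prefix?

Eliminate → and ↔ using ¬ and ∨.
  ~(~~(forall y. ~H(y,y)) | (forall u. R(u)))
Move each ¬ inward, flipping quantifiers it crosses:
  (exists y. H(y,y)) & (exists u. ~R(u))
All bound variables are already distinct, so no renaming is needed.
Finally move all quantifiers to the prefix:
  exists y. exists u. (H(y,y) & ~R(u))
The prefix is exists y exists u: 0 universal, 2 existential.

0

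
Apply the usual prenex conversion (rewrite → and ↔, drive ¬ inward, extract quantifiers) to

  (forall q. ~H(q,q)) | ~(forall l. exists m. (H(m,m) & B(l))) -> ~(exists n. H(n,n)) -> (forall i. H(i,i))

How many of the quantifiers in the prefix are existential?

Eliminate → and ↔ using ¬ and ∨.
  ~((forall q. ~H(q,q)) | ~(forall l. exists m. (H(m,m) & B(l)))) | ~~(exists n. H(n,n)) | (forall i. H(i,i))
Move each ¬ inward, flipping quantifiers it crosses:
  (exists q. H(q,q)) & (forall l. exists m. (H(m,m) & B(l))) | (exists n. H(n,n)) | (forall i. H(i,i))
All bound variables are already distinct, so no renaming is needed.
Extract every quantifier outward, since the variables are now distinct and don't occur free across branches:
  exists q. forall l. exists m. exists n. forall i. (H(q,q) & H(m,m) & B(l) | H(n,n) | H(i,i))
The prefix is exists q forall l exists m exists n forall i: 2 universal, 3 existential.

3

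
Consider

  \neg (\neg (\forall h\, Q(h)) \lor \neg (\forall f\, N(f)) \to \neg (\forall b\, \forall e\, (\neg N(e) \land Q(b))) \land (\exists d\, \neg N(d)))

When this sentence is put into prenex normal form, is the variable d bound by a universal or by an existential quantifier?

universal

Eliminate → and ↔ using ¬ and ∨.
  \neg (\neg (\neg (\forall h\, Q(h)) \lor \neg (\forall f\, N(f))) \lor \neg (\forall b\, \forall e\, (\neg N(e) \land Q(b))) \land (\exists d\, \neg N(d)))
Drive negations inward (¬∀x A ≡ ∃x ¬A, ¬∃x A ≡ ∀x ¬A, De Morgan for ∧/∨):
  ((\exists h\, \neg Q(h)) \lor (\exists f\, \neg N(f))) \land ((\forall b\, \forall e\, (\neg N(e) \land Q(b))) \lor (\forall d\, N(d)))
All bound variables are already distinct, so no renaming is needed.
Pull the quantifiers to the front (each side's bound variable is not free in the other side):
  \exists h\, \exists f\, \forall b\, \forall e\, \forall d\, ((\neg Q(h) \lor \neg N(f)) \land (\neg N(e) \land Q(b) \lor N(d)))
The quantifier \exists d sits under an odd number of negations (counting the antecedent side of each →), so it flips to \forall d.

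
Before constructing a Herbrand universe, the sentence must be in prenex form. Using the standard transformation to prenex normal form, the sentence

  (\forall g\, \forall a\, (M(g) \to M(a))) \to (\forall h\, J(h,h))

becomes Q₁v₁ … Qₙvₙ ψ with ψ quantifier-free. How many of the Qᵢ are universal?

Rewrite implications/biconditionals: A → B as ¬A ∨ B.
  \neg (\forall g\, \forall a\, (\neg M(g) \lor M(a))) \lor (\forall h\, J(h,h))
Push ¬ through the quantifiers and connectives to reach negation normal form:
  (\exists g\, \exists a\, (M(g) \land \neg M(a))) \lor (\forall h\, J(h,h))
All bound variables are already distinct, so no renaming is needed.
Pull the quantifiers to the front (each side's bound variable is not free in the other side):
  \exists g\, \exists a\, \forall h\, (M(g) \land \neg M(a) \lor J(h,h))
The prefix is \exists g \exists a \forall h: 1 universal, 2 existential.

1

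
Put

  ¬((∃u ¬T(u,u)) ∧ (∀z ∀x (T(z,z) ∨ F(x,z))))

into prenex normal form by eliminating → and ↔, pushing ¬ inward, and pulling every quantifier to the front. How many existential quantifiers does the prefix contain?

Move each ¬ inward, flipping quantifiers it crosses:
  (∀u T(u,u)) ∨ (∃z ∃x (¬T(z,z) ∧ ¬F(x,z)))
All bound variables are already distinct, so no renaming is needed.
Finally move all quantifiers to the prefix:
  ∀u ∃z ∃x (T(u,u) ∨ ¬T(z,z) ∧ ¬F(x,z))
The prefix is ∀u ∃z ∃x: 1 universal, 2 existential.

2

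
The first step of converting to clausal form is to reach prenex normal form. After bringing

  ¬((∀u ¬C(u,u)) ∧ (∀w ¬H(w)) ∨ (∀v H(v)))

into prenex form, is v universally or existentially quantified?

existential

Move each ¬ inward, flipping quantifiers it crosses:
  ((∃u C(u,u)) ∨ (∃w H(w))) ∧ (∃v ¬H(v))
All bound variables are already distinct, so no renaming is needed.
Extract every quantifier outward, since the variables are now distinct and don't occur free across branches:
  ∃u ∃w ∃v ((C(u,u) ∨ H(w)) ∧ ¬H(v))
The quantifier ∀v sits under an odd number of negations, so it flips to ∃v.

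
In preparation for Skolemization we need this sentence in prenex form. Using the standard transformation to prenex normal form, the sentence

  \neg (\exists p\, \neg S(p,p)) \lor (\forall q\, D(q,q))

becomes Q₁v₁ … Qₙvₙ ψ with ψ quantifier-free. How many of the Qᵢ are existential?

Push ¬ through the quantifiers and connectives to reach negation normal form:
  (\forall p\, S(p,p)) \lor (\forall q\, D(q,q))
Finally move all quantifiers to the prefix:
  \forall p\, \forall q\, (S(p,p) \lor D(q,q))
The prefix is \forall p \forall q: 2 universal, 0 existential.

0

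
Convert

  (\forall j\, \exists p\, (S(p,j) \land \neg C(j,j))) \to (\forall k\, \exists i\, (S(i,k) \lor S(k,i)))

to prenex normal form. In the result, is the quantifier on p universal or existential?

universal

Rewrite implications/biconditionals: A → B as ¬A ∨ B.
  \neg (\forall j\, \exists p\, (S(p,j) \land \neg C(j,j))) \lor (\forall k\, \exists i\, (S(i,k) \lor S(k,i)))
Push ¬ through the quantifiers and connectives to reach negation normal form:
  (\exists j\, \forall p\, (\neg S(p,j) \lor C(j,j))) \lor (\forall k\, \exists i\, (S(i,k) \lor S(k,i)))
All bound variables are already distinct, so no renaming is needed.
Pull the quantifiers to the front (each side's bound variable is not free in the other side):
  \exists j\, \forall p\, \forall k\, \exists i\, (\neg S(p,j) \lor C(j,j) \lor S(i,k) \lor S(k,i))
The quantifier \exists p sits under an odd number of negations (counting the antecedent side of each →), so it flips to \forall p.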